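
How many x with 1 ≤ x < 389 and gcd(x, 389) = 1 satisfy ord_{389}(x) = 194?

φ(389) = 389 − 1 = 388 = 2^2 · 97.
In a cyclic group of order 388, there are φ(d) elements of order d for each divisor d of 388, and zero for non-divisors.
194 = 2 · 97 divides 388, and φ(194) = 96.

96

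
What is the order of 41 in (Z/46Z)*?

The order of 41 must divide φ(46) = φ(2)·φ(23) = 1·22 = 22 = 2 · 11.
Divisors of 22: 1, 2, 11, 22.
Test each divisor d:
41^1 ≡ 41
41^2 ≡ 25
41^11 ≡ 1
Hence ord(41) = 11.

11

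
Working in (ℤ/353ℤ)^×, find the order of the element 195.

Since 195 ∈ (Z/353Z)^×, its order divides φ(353) = 353 − 1 = 352 = 2^5 · 11.
Divisors of 352: 1, 2, 4, 8, 11, 16, 22, 32, 44, 88, 176, 352.
Compute 195^d (mod 353) for the divisors d until we hit 1:
195^1 ≡ 195 (mod 353)
195^2 ≡ 254 (mod 353)
195^4 ≡ 270 (mod 353)
195^8 ≡ 182 (mod 353)
195^11 ≡ 252 (mod 353)
195^16 ≡ 295 (mod 353)
195^22 ≡ 317 (mod 353)
195^32 ≡ 187 (mod 353)
195^44 ≡ 237 (mod 353)
195^88 ≡ 42 (mod 353)
195^176 ≡ 352 (mod 353)
195^352 ≡ 1 (mod 353) ✓
Hence ord(195) = 352.

352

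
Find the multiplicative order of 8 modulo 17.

8

Since 8 ∈ (Z/17Z)^×, its order divides φ(17) = 17 − 1 = 16 = 2^4.
Divisors of 16: 1, 2, 4, 8, 16.
Compute 8^d (mod 17) for the divisors d until we hit 1:
8^1 ≡ 8 (mod 17)
8^2 ≡ 13 (mod 17)
8^4 ≡ 16 (mod 17)
8^8 ≡ 1 (mod 17) ✓
Therefore the multiplicative order of 8 modulo 17 is 8.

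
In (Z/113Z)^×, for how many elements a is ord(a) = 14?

φ(113) = 113 − 1 = 112 = 2^4 · 7.
Since (Z/113Z)^× is cyclic of order 112, the number of elements of order d is φ(d) when d | 112 and 0 otherwise.
14 = 2 · 7 divides 112, and φ(14) = 6.

6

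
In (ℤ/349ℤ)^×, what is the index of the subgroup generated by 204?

Since 204 ∈ (Z/349Z)^×, its order divides φ(349) = 349 − 1 = 348 = 2^2 · 3 · 29.
Divisors of 348: 1, 2, 3, 4, 6, 12, 29, 58, 87, 116, 174, 348.
Compute 204^d (mod 349) for the divisors d until we hit 1:
204^1 ≡ 204 (mod 349)
204^2 ≡ 85 (mod 349)
204^3 ≡ 239 (mod 349)
204^4 ≡ 245 (mod 349)
204^6 ≡ 234 (mod 349)
204^12 ≡ 312 (mod 349)
204^29 ≡ 123 (mod 349)
204^58 ≡ 122 (mod 349)
204^87 ≡ 348 (mod 349)
204^116 ≡ 226 (mod 349)
204^174 ≡ 1 (mod 349) ✓
So ord_349(204) = 174, hence |⟨204⟩| = 174.
[(Z/349Z)^× : ⟨204⟩] = 348/174 = 2.

2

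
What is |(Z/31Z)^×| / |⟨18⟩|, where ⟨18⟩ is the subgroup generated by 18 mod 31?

2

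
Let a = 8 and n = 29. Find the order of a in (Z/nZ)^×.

ord(8) | φ(29) = 29 − 1 = 28 = 2^2 · 7.
Divisors of 28: 1, 2, 4, 7, 14, 28.
Check 8^d mod 29 for each divisor in increasing order:
8^1 ≡ 8 (mod 29)
8^2 ≡ 6 (mod 29)
8^4 ≡ 7 (mod 29)
8^7 ≡ 17 (mod 29)
8^14 ≡ 28 (mod 29)
8^28 ≡ 1 (mod 29) ✓
Hence ord(8) = 28.

28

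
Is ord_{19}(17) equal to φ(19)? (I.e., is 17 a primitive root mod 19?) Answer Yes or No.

φ(19) = 19 − 1 = 18 = 2 · 3^2.
It suffices to check that the order of 17 is not a proper divisor of 18: compute 17^(18/q) for q ∈ {2, 3}.
17^9 ≡ 1 (mod 19)  [q = 2: ≡ 1 ✗]
17^6 ≡ 7 (mod 19)  [q = 3: ≢ 1 ✓]
Since 17^9 ≡ 1, the order of 17 divides 9 < 18, so 17 is not a primitive root.

No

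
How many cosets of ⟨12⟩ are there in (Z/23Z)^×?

2

ord(12) | φ(23) = 23 − 1 = 22 = 2 · 11.
Divisors of 22: 1, 2, 11, 22.
Test each divisor d:
12^1 ≡ 12 (mod 23)
12^2 ≡ 6 (mod 23)
12^11 ≡ 1 (mod 23) ✓
Thus |⟨12⟩| = ord(12) = 11.
Index = |(Z/23Z)^×| / |⟨12⟩| = 22 / 11 = 2.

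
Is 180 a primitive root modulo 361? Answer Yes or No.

φ(361) = φ(19^2) = 19·(19−1) = 342 = 2 · 3^2 · 19.
Test 180^(342/q) mod 361 for each prime factor q of 342:
180^171 ≡ 1 (mod 361)  [q = 2: ≡ 1 ✗]
180^114 ≡ 68 (mod 361)  [q = 3: ≢ 1 ✓]
180^18 ≡ 305 (mod 361)  [q = 19: ≢ 1 ✓]
Since 180^171 ≡ 1, the order of 180 divides 171 < 342, so 180 is not a primitive root.

No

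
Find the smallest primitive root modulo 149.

2

φ(149) = 149 − 1 = 148 = 2^2 · 37.
Test candidates g = 2, 3, … against the prime factors q ∈ {2, 37} of φ(149): g is a generator iff g^(148/q) ≢ 1 for every such q.
g = 2: 2^74 ≡ 148; 2^4 ≡ 16 — none is 1, so 2 is a primitive root.
The smallest primitive root modulo 149 is 2.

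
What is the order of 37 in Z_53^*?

Since 37 ∈ (Z/53Z)^×, its order divides φ(53) = 53 − 1 = 52 = 2^2 · 13.
Divisors of 52: 1, 2, 4, 13, 26, 52.
Check 37^d mod 53 for each divisor in increasing order:
37^1 ≡ 37
37^2 ≡ 44
37^4 ≡ 28
37^13 ≡ 52
37^26 ≡ 1
So ord_53(37) = 26.

26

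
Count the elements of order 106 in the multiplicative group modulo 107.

52

φ(107) = 107 − 1 = 106 = 2 · 53.
(Z/107Z)^× is cyclic (|G| = 106); a cyclic group of order m has exactly φ(d) elements of each order d | m, and none otherwise.
106 = 2 · 53 divides 106, and φ(106) = 52.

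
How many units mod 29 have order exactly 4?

φ(29) = 29 − 1 = 28 = 2^2 · 7.
In a cyclic group of order 28, there are φ(d) elements of order d for each divisor d of 28, and zero for non-divisors.
4 = 2^2 divides 28, and φ(4) = 2.

2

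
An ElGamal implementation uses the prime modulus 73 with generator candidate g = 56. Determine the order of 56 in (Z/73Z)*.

24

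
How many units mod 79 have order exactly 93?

φ(79) = 79 − 1 = 78 = 2 · 3 · 13.
(Z/79Z)^× is cyclic (|G| = 78); a cyclic group of order m has exactly φ(d) elements of each order d | m, and none otherwise.
93 does not divide 78, so no element of (Z/79Z)^× has order 93.

0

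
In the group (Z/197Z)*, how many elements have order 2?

φ(197) = 197 − 1 = 196 = 2^2 · 7^2.
(Z/197Z)^× is cyclic (|G| = 196); a cyclic group of order m has exactly φ(d) elements of each order d | m, and none otherwise.
2 | 196, and φ(2) = 2 − 1 = 1.

1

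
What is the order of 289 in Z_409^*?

51

ord(289) | φ(409) = 409 − 1 = 408 = 2^3 · 3 · 17.
Divisors of 408: 1, 2, 3, 4, 6, 8, 12, 17, 24, 34, 51, 68, 102, 136, 204, 408.
Check 289^d mod 409 for each divisor in increasing order:
289^1 ≡ 289 (mod 409)
289^2 ≡ 85 (mod 409)
289^3 ≡ 25 (mod 409)
289^4 ≡ 272 (mod 409)
289^6 ≡ 216 (mod 409)
289^8 ≡ 364 (mod 409)
289^12 ≡ 30 (mod 409)
289^17 ≡ 355 (mod 409)
289^24 ≡ 82 (mod 409)
289^34 ≡ 53 (mod 409)
289^51 ≡ 1 (mod 409) ✓
The smallest such exponent is 51, so the order of 289 is 51.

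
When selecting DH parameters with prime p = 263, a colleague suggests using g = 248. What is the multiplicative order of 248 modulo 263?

Since 248 ∈ (Z/263Z)^×, its order divides φ(263) = 263 − 1 = 262 = 2 · 131.
Divisors of 262: 1, 2, 131, 262.
Evaluate successive powers at the divisors of 262:
248^1 ≡ 248
248^2 ≡ 225
248^131 ≡ 1
Therefore the multiplicative order of 248 modulo 263 is 131.

131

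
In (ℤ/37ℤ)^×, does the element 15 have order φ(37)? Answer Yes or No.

Yes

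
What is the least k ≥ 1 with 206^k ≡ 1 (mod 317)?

The order of 206 must divide φ(317) = 317 − 1 = 316 = 2^2 · 79.
Divisors of 316: 1, 2, 4, 79, 158, 316.
Evaluate successive powers at the divisors of 316:
206^1 ≡ 206
206^2 ≡ 275
206^4 ≡ 179
206^79 ≡ 203
206^158 ≡ 316
206^316 ≡ 1
Hence ord(206) = 316.

316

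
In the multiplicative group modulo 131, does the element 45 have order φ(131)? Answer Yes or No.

No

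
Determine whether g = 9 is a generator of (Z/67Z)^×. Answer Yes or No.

φ(67) = 67 − 1 = 66 = 2 · 3 · 11.
9 is a primitive root mod 67 iff 9^(φ(67)/q) ≢ 1 for every prime q | φ(67), i.e. q ∈ {2, 3, 11}.
9^33 ≡ 1 (mod 67)  [q = 2: ≡ 1 ✗]
9^22 ≡ 1 (mod 67)  [q = 3: ≡ 1 ✗]
9^6 ≡ 64 (mod 67)  [q = 11: ≢ 1 ✓]
9^33 ≡ 1 shows ord(9) | 33, strictly less than φ(67); not a primitive root.

No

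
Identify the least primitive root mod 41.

6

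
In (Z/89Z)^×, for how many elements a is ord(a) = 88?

40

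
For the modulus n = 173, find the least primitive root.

2

φ(173) = 173 − 1 = 172 = 2^2 · 43.
g is a primitive root iff g^(172/q) ≢ 1 (mod 173) for each prime q ∈ {2, 43}.
g = 2: 2^86 ≡ 172; 2^4 ≡ 16 — none is 1, so 2 is a primitive root.
The smallest primitive root modulo 173 is 2.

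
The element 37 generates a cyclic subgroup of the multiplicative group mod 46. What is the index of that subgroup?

By Lagrange's theorem, ord_46(37) divides φ(46) = φ(2)·φ(23) = 1·22 = 22 = 2 · 11.
Divisors of 22: 1, 2, 11, 22.
Compute 37^d (mod 46) for the divisors d until we hit 1:
37^1 ≡ 37 (mod 46)
37^2 ≡ 35 (mod 46)
37^11 ≡ 45 (mod 46)
37^22 ≡ 1 (mod 46) ✓
The order of 37 is 22, so the subgroup it generates has 22 elements.
The index is φ(46) / ord(37) = 22 / 22 = 1.

1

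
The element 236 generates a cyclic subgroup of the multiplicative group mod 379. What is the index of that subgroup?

1

By Lagrange's theorem, ord_379(236) divides φ(379) = 379 − 1 = 378 = 2 · 3^3 · 7.
Divisors of 378: 1, 2, 3, 6, 7, 9, 14, 18, 21, 27, 42, 54, 63, 126, 189, 378.
Test each divisor d:
236^1 ≡ 236
236^2 ≡ 362
236^3 ≡ 157
236^6 ≡ 14
236^7 ≡ 272
236^9 ≡ 303
236^14 ≡ 79
236^18 ≡ 91
236^21 ≡ 264
236^27 ≡ 285
236^42 ≡ 339
236^54 ≡ 119
236^63 ≡ 52
236^126 ≡ 51
236^189 ≡ 378
236^378 ≡ 1
Thus |⟨236⟩| = ord(236) = 378.
Index = |(Z/379Z)^×| / |⟨236⟩| = 378 / 378 = 1.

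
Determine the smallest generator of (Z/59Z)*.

2

φ(59) = 59 − 1 = 58 = 2 · 29.
g is a primitive root iff g^(58/q) ≢ 1 (mod 59) for each prime q ∈ {2, 29}.
g = 2: 2^29 ≡ 58; 2^2 ≡ 4 — none is 1, so 2 is a primitive root.
So 2 is the smallest generator of (Z/59Z)^×.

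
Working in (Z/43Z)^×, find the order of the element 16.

7

The order of 16 must divide φ(43) = 43 − 1 = 42 = 2 · 3 · 7.
Divisors of 42: 1, 2, 3, 6, 7, 14, 21, 42.
Evaluate successive powers at the divisors of 42:
16^1 ≡ 16
16^2 ≡ 41
16^3 ≡ 11
16^6 ≡ 35
16^7 ≡ 1
Hence ord(16) = 7.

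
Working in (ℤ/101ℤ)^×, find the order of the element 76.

By Lagrange's theorem, ord_101(76) divides φ(101) = 101 − 1 = 100 = 2^2 · 5^2.
Divisors of 100: 1, 2, 4, 5, 10, 20, 25, 50, 100.
Test each divisor d:
76^1 ≡ 76 (mod 101)
76^2 ≡ 19 (mod 101)
76^4 ≡ 58 (mod 101)
76^5 ≡ 65 (mod 101)
76^10 ≡ 84 (mod 101)
76^20 ≡ 87 (mod 101)
76^25 ≡ 100 (mod 101)
76^50 ≡ 1 (mod 101) ✓
Therefore the multiplicative order of 76 modulo 101 is 50.

50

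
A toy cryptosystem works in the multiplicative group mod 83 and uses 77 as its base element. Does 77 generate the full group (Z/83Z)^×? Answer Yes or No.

φ(83) = 83 − 1 = 82 = 2 · 41.
An element g generates (Z/83Z)^× iff g^(82/q) ≢ 1 (mod 83) for each prime q ∈ {2, 41}.
77^41 ≡ 1 (mod 83)  [q = 2: ≡ 1 ✗]
77^2 ≡ 36 (mod 83)  [q = 41: ≢ 1 ✓]
The check at q = 2 fails, so 77 generates a proper subgroup.

No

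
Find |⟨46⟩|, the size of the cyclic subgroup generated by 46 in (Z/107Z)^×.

ord(46) | φ(107) = 107 − 1 = 106 = 2 · 53.
Divisors of 106: 1, 2, 53, 106.
Evaluate successive powers at the divisors of 106:
46^1 ≡ 46
46^2 ≡ 83
46^53 ≡ 106
46^106 ≡ 1
So ord_107(46) = 106.

106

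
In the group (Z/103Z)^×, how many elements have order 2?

1

φ(103) = 103 − 1 = 102 = 2 · 3 · 17.
Since (Z/103Z)^× is cyclic of order 102, the number of elements of order d is φ(d) when d | 102 and 0 otherwise.
2 | 102, and φ(2) = 2 − 1 = 1.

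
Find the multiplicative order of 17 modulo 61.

60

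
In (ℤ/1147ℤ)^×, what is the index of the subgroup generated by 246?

6

The order of 246 must divide φ(1147) = φ(31·37) = (31−1)·(37−1) = 30·36 = 1080 = 2^3 · 3^3 · 5.
Divisors of 1080: 1, 2, 3, 4, 5, 6, 8, 9, 10, 12, 15, 18, 20, 24, 27, 30, 36, 40, 45, 54, 60, 72, 90, 108, 120, 135, 180, 216, 270, 360, 540, 1080.
Check 246^d mod 1147 for each divisor in increasing order:
246^1 ≡ 246 (mod 1147)
246^2 ≡ 872 (mod 1147)
246^3 ≡ 23 (mod 1147)
246^4 ≡ 1070 (mod 1147)
246^5 ≡ 557 (mod 1147)
246^6 ≡ 529 (mod 1147)
246^8 ≡ 194 (mod 1147)
246^9 ≡ 697 (mod 1147)
246^10 ≡ 559 (mod 1147)
246^12 ≡ 1120 (mod 1147)
246^15 ≡ 526 (mod 1147)
246^18 ≡ 628 (mod 1147)
246^20 ≡ 497 (mod 1147)
246^24 ≡ 729 (mod 1147)
246^27 ≡ 709 (mod 1147)
246^30 ≡ 249 (mod 1147)
246^36 ≡ 963 (mod 1147)
246^40 ≡ 404 (mod 1147)
246^45 ≡ 216 (mod 1147)
246^54 ≡ 295 (mod 1147)
246^60 ≡ 63 (mod 1147)
246^72 ≡ 593 (mod 1147)
246^90 ≡ 776 (mod 1147)
246^108 ≡ 1000 (mod 1147)
246^120 ≡ 528 (mod 1147)
246^135 ≡ 154 (mod 1147)
246^180 ≡ 1 (mod 1147) ✓
Thus |⟨246⟩| = ord(246) = 180.
The index is φ(1147) / ord(246) = 1080 / 180 = 6.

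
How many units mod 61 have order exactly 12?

φ(61) = 61 − 1 = 60 = 2^2 · 3 · 5.
In a cyclic group of order 60, there are φ(d) elements of order d for each divisor d of 60, and zero for non-divisors.
12 = 2^2 · 3 divides 60, and φ(12) = 4.

4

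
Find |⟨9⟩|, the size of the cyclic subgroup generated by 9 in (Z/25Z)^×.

10

Since 9 ∈ (Z/25Z)^×, its order divides φ(25) = φ(5^2) = 5·(5−1) = 20 = 2^2 · 5.
Divisors of 20: 1, 2, 4, 5, 10, 20.
Check 9^d mod 25 for each divisor in increasing order:
9^1 ≡ 9 (mod 25)
9^2 ≡ 6 (mod 25)
9^4 ≡ 11 (mod 25)
9^5 ≡ 24 (mod 25)
9^10 ≡ 1 (mod 25) ✓
Hence ord(9) = 10.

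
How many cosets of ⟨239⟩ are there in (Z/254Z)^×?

By Lagrange's theorem, ord_254(239) divides φ(254) = φ(2)·φ(127) = 1·126 = 126 = 2 · 3^2 · 7.
Divisors of 126: 1, 2, 3, 6, 7, 9, 14, 18, 21, 42, 63, 126.
Test each divisor d:
239^1 ≡ 239
239^2 ≡ 225
239^3 ≡ 181
239^6 ≡ 249
239^7 ≡ 75
239^9 ≡ 111
239^14 ≡ 37
239^18 ≡ 129
239^21 ≡ 235
239^42 ≡ 107
239^63 ≡ 253
239^126 ≡ 1
So ord_254(239) = 126, hence |⟨239⟩| = 126.
[(Z/254Z)^× : ⟨239⟩] = 126/126 = 1.

1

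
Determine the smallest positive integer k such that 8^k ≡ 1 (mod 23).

Since 8 ∈ (Z/23Z)^×, its order divides φ(23) = 23 − 1 = 22 = 2 · 11.
Divisors of 22: 1, 2, 11, 22.
Check 8^d mod 23 for each divisor in increasing order:
8^1 ≡ 8
8^2 ≡ 18
8^11 ≡ 1
Hence ord(8) = 11.

11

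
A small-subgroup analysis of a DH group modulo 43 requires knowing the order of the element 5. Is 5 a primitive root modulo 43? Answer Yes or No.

Yes

φ(43) = 43 − 1 = 42 = 2 · 3 · 7.
Test 5^(42/q) mod 43 for each prime factor q of 42:
5^21 ≡ 42 (mod 43)  [q = 2: ≢ 1 ✓]
5^14 ≡ 36 (mod 43)  [q = 3: ≢ 1 ✓]
5^6 ≡ 16 (mod 43)  [q = 7: ≢ 1 ✓]
Every test exponent gives a nontrivial residue, hence 5 generates the full group.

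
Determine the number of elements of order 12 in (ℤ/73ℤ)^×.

4

φ(73) = 73 − 1 = 72 = 2^3 · 3^2.
(Z/73Z)^× is cyclic (|G| = 72); a cyclic group of order m has exactly φ(d) elements of each order d | m, and none otherwise.
12 = 2^2 · 3 divides 72, and φ(12) = 4.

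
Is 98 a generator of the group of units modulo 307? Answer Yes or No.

Yes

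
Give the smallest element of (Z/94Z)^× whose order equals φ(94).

5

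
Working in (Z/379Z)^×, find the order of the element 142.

63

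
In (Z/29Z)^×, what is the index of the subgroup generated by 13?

2

Since 13 ∈ (Z/29Z)^×, its order divides φ(29) = 29 − 1 = 28 = 2^2 · 7.
Divisors of 28: 1, 2, 4, 7, 14, 28.
Check 13^d mod 29 for each divisor in increasing order:
13^1 ≡ 13 (mod 29)
13^2 ≡ 24 (mod 29)
13^4 ≡ 25 (mod 29)
13^7 ≡ 28 (mod 29)
13^14 ≡ 1 (mod 29) ✓
So ord_29(13) = 14, hence |⟨13⟩| = 14.
Index = |(Z/29Z)^×| / |⟨13⟩| = 28 / 14 = 2.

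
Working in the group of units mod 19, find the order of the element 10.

Since 10 ∈ (Z/19Z)^×, its order divides φ(19) = 19 − 1 = 18 = 2 · 3^2.
Divisors of 18: 1, 2, 3, 6, 9, 18.
Evaluate successive powers at the divisors of 18:
10^1 ≡ 10 (mod 19)
10^2 ≡ 5 (mod 19)
10^3 ≡ 12 (mod 19)
10^6 ≡ 11 (mod 19)
10^9 ≡ 18 (mod 19)
10^18 ≡ 1 (mod 19) ✓
Therefore the multiplicative order of 10 modulo 19 is 18.

18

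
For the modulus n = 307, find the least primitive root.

5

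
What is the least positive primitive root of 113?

3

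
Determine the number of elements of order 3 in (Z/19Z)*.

2

φ(19) = 19 − 1 = 18 = 2 · 3^2.
In a cyclic group of order 18, there are φ(d) elements of order d for each divisor d of 18, and zero for non-divisors.
3 | 18, and φ(3) = 3 − 1 = 2.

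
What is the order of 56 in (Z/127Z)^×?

ord(56) | φ(127) = 127 − 1 = 126 = 2 · 3^2 · 7.
Divisors of 126: 1, 2, 3, 6, 7, 9, 14, 18, 21, 42, 63, 126.
Evaluate successive powers at the divisors of 126:
56^1 ≡ 56 (mod 127)
56^2 ≡ 88 (mod 127)
56^3 ≡ 102 (mod 127)
56^6 ≡ 117 (mod 127)
56^7 ≡ 75 (mod 127)
56^9 ≡ 123 (mod 127)
56^14 ≡ 37 (mod 127)
56^18 ≡ 16 (mod 127)
56^21 ≡ 108 (mod 127)
56^42 ≡ 107 (mod 127)
56^63 ≡ 126 (mod 127)
56^126 ≡ 1 (mod 127) ✓
The smallest such exponent is 126, so the order of 56 is 126.

126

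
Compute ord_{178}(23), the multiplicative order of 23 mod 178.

The order of 23 must divide φ(178) = φ(2)·φ(89) = 1·88 = 88 = 2^3 · 11.
Divisors of 88: 1, 2, 4, 8, 11, 22, 44, 88.
Evaluate successive powers at the divisors of 88:
23^1 ≡ 23 (mod 178)
23^2 ≡ 173 (mod 178)
23^4 ≡ 25 (mod 178)
23^8 ≡ 91 (mod 178)
23^11 ≡ 37 (mod 178)
23^22 ≡ 123 (mod 178)
23^44 ≡ 177 (mod 178)
23^88 ≡ 1 (mod 178) ✓
Hence ord(23) = 88.

88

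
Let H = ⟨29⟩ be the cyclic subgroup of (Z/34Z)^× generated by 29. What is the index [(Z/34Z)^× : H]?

The order of 29 must divide φ(34) = φ(2)·φ(17) = 1·16 = 16 = 2^4.
Divisors of 16: 1, 2, 4, 8, 16.
Check 29^d mod 34 for each divisor in increasing order:
29^1 ≡ 29 (mod 34)
29^2 ≡ 25 (mod 34)
29^4 ≡ 13 (mod 34)
29^8 ≡ 33 (mod 34)
29^16 ≡ 1 (mod 34) ✓
So ord_34(29) = 16, hence |⟨29⟩| = 16.
[(Z/34Z)^× : ⟨29⟩] = 16/16 = 1.

1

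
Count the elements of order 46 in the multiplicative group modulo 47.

22

φ(47) = 47 − 1 = 46 = 2 · 23.
Since (Z/47Z)^× is cyclic of order 46, the number of elements of order d is φ(d) when d | 46 and 0 otherwise.
46 = 2 · 23 divides 46, and φ(46) = 22.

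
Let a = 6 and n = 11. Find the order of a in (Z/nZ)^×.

ord(6) | φ(11) = 11 − 1 = 10 = 2 · 5.
Divisors of 10: 1, 2, 5, 10.
Compute 6^d (mod 11) for the divisors d until we hit 1:
6^1 ≡ 6 (mod 11)
6^2 ≡ 3 (mod 11)
6^5 ≡ 10 (mod 11)
6^10 ≡ 1 (mod 11) ✓
Therefore the multiplicative order of 6 modulo 11 is 10.

10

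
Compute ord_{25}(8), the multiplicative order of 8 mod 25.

20

Since 8 ∈ (Z/25Z)^×, its order divides φ(25) = φ(5^2) = 5·(5−1) = 20 = 2^2 · 5.
Divisors of 20: 1, 2, 4, 5, 10, 20.
Compute 8^d (mod 25) for the divisors d until we hit 1:
8^1 ≡ 8
8^2 ≡ 14
8^4 ≡ 21
8^5 ≡ 18
8^10 ≡ 24
8^20 ≡ 1
Therefore the multiplicative order of 8 modulo 25 is 20.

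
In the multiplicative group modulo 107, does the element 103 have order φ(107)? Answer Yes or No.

Yes

φ(107) = 107 − 1 = 106 = 2 · 53.
Test 103^(106/q) mod 107 for each prime factor q of 106:
103^53 ≡ 106 (mod 107)  [q = 2: ≢ 1 ✓]
103^2 ≡ 16 (mod 107)  [q = 53: ≢ 1 ✓]
None equal 1, so ord_107(103) = 106: 103 is a primitive root.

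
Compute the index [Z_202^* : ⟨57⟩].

5

Since 57 ∈ (Z/202Z)^×, its order divides φ(202) = φ(2)·φ(101) = 1·100 = 100 = 2^2 · 5^2.
Divisors of 100: 1, 2, 4, 5, 10, 20, 25, 50, 100.
Evaluate successive powers at the divisors of 100:
57^1 ≡ 57 (mod 202)
57^2 ≡ 17 (mod 202)
57^4 ≡ 87 (mod 202)
57^5 ≡ 111 (mod 202)
57^10 ≡ 201 (mod 202)
57^20 ≡ 1 (mod 202) ✓
Thus |⟨57⟩| = ord(57) = 20.
Index = |(Z/202Z)^×| / |⟨57⟩| = 100 / 20 = 5.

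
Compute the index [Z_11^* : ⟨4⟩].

By Lagrange's theorem, ord_11(4) divides φ(11) = 11 − 1 = 10 = 2 · 5.
Divisors of 10: 1, 2, 5, 10.
Check 4^d mod 11 for each divisor in increasing order:
4^1 ≡ 4
4^2 ≡ 5
4^5 ≡ 1
So ord_11(4) = 5, hence |⟨4⟩| = 5.
[(Z/11Z)^× : ⟨4⟩] = 10/5 = 2.

2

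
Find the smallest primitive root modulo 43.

3

φ(43) = 43 − 1 = 42 = 2 · 3 · 7.
Test candidates g = 2, 3, … against the prime factors q ∈ {2, 3, 7} of φ(43): g is a generator iff g^(42/q) ≢ 1 for every such q.
g = 2: 2^21 ≡ 42; 2^14 ≡ 1 — hits 1, so not a primitive root.
g = 3: 3^21 ≡ 42; 3^14 ≡ 36; 3^6 ≡ 41 — none is 1, so 3 is a primitive root.
The smallest primitive root modulo 43 is 3.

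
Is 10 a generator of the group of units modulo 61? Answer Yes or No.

Yes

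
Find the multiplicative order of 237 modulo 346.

86

By Lagrange's theorem, ord_346(237) divides φ(346) = φ(2)·φ(173) = 1·172 = 172 = 2^2 · 43.
Divisors of 172: 1, 2, 4, 43, 86, 172.
Evaluate successive powers at the divisors of 172:
237^1 ≡ 237 (mod 346)
237^2 ≡ 117 (mod 346)
237^4 ≡ 195 (mod 346)
237^43 ≡ 345 (mod 346)
237^86 ≡ 1 (mod 346) ✓
Therefore the multiplicative order of 237 modulo 346 is 86.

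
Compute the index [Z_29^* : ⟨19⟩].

1

Since 19 ∈ (Z/29Z)^×, its order divides φ(29) = 29 − 1 = 28 = 2^2 · 7.
Divisors of 28: 1, 2, 4, 7, 14, 28.
Check 19^d mod 29 for each divisor in increasing order:
19^1 ≡ 19 (mod 29)
19^2 ≡ 13 (mod 29)
19^4 ≡ 24 (mod 29)
19^7 ≡ 12 (mod 29)
19^14 ≡ 28 (mod 29)
19^28 ≡ 1 (mod 29) ✓
Thus |⟨19⟩| = ord(19) = 28.
Index = |(Z/29Z)^×| / |⟨19⟩| = 28 / 28 = 1.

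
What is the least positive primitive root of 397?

5

φ(397) = 397 − 1 = 396 = 2^2 · 3^2 · 11.
Test candidates g = 2, 3, … against the prime factors q ∈ {2, 3, 11} of φ(397): g is a generator iff g^(396/q) ≢ 1 for every such q.
g = 2: 2^198 ≡ 396; 2^132 ≡ 1 — hits 1, so not a primitive root.
g = 3: 3^198 ≡ 1 — hits 1, so not a primitive root.
g = 4: 4^198 ≡ 1 — hits 1, so not a primitive root.
g = 5: 5^198 ≡ 396; 5^132 ≡ 362; 5^36 ≡ 290 — none is 1, so 5 is a primitive root.
So 5 is the smallest generator of (Z/397Z)^×.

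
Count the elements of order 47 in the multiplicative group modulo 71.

0

φ(71) = 71 − 1 = 70 = 2 · 5 · 7.
In a cyclic group of order 70, there are φ(d) elements of order d for each divisor d of 70, and zero for non-divisors.
47 does not divide 70, so no element of (Z/71Z)^× has order 47.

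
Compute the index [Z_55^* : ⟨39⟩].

4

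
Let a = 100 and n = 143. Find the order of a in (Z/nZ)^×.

3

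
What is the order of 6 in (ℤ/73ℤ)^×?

36

ord(6) | φ(73) = 73 − 1 = 72 = 2^3 · 3^2.
Divisors of 72: 1, 2, 3, 4, 6, 8, 9, 12, 18, 24, 36, 72.
Compute 6^d (mod 73) for the divisors d until we hit 1:
6^1 ≡ 6
6^2 ≡ 36
6^3 ≡ 70
6^4 ≡ 55
6^6 ≡ 9
6^8 ≡ 32
6^9 ≡ 46
6^12 ≡ 8
6^18 ≡ 72
6^24 ≡ 64
6^36 ≡ 1
The smallest such exponent is 36, so the order of 6 is 36.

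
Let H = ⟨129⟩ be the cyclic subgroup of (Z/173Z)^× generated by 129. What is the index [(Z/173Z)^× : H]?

1

Since 129 ∈ (Z/173Z)^×, its order divides φ(173) = 173 − 1 = 172 = 2^2 · 43.
Divisors of 172: 1, 2, 4, 43, 86, 172.
Check 129^d mod 173 for each divisor in increasing order:
129^1 ≡ 129 (mod 173)
129^2 ≡ 33 (mod 173)
129^4 ≡ 51 (mod 173)
129^43 ≡ 93 (mod 173)
129^86 ≡ 172 (mod 173)
129^172 ≡ 1 (mod 173) ✓
Thus |⟨129⟩| = ord(129) = 172.
[(Z/173Z)^× : ⟨129⟩] = 172/172 = 1.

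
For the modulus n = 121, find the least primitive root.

2

φ(121) = φ(11^2) = 11·(11−1) = 110 = 2 · 5 · 11.
Test candidates g = 2, 3, … against the prime factors q ∈ {2, 5, 11} of φ(121): g is a generator iff g^(110/q) ≢ 1 for every such q.
g = 2: 2^55 ≡ 120; 2^22 ≡ 81; 2^10 ≡ 56 — none is 1, so 2 is a primitive root.
Hence the least primitive root of 121 is 2.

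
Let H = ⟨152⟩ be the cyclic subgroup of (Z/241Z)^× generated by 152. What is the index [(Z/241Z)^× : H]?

5

By Lagrange's theorem, ord_241(152) divides φ(241) = 241 − 1 = 240 = 2^4 · 3 · 5.
Divisors of 240: 1, 2, 3, 4, 5, 6, 8, 10, 12, 15, 16, 20, 24, 30, 40, 48, 60, 80, 120, 240.
Check 152^d mod 241 for each divisor in increasing order:
152^1 ≡ 152 (mod 241)
152^2 ≡ 209 (mod 241)
152^3 ≡ 197 (mod 241)
152^4 ≡ 60 (mod 241)
152^5 ≡ 203 (mod 241)
152^6 ≡ 8 (mod 241)
152^8 ≡ 226 (mod 241)
152^10 ≡ 239 (mod 241)
152^12 ≡ 64 (mod 241)
152^15 ≡ 76 (mod 241)
152^16 ≡ 225 (mod 241)
152^20 ≡ 4 (mod 241)
152^24 ≡ 240 (mod 241)
152^30 ≡ 233 (mod 241)
152^40 ≡ 16 (mod 241)
152^48 ≡ 1 (mod 241) ✓
So ord_241(152) = 48, hence |⟨152⟩| = 48.
[(Z/241Z)^× : ⟨152⟩] = 240/48 = 5.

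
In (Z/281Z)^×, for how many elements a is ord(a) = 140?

48

φ(281) = 281 − 1 = 280 = 2^3 · 5 · 7.
(Z/281Z)^× is cyclic (|G| = 280); a cyclic group of order m has exactly φ(d) elements of each order d | m, and none otherwise.
140 = 2^2 · 5 · 7 divides 280, and φ(140) = 48.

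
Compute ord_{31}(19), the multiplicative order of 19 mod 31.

15

By Lagrange's theorem, ord_31(19) divides φ(31) = 31 − 1 = 30 = 2 · 3 · 5.
Divisors of 30: 1, 2, 3, 5, 6, 10, 15, 30.
Compute 19^d (mod 31) for the divisors d until we hit 1:
19^1 ≡ 19
19^2 ≡ 20
19^3 ≡ 8
19^5 ≡ 5
19^6 ≡ 2
19^10 ≡ 25
19^15 ≡ 1
Hence ord(19) = 15.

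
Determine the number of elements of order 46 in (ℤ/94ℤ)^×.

φ(94) = φ(2)·φ(47) = 1·46 = 46 = 2 · 23.
Since (Z/94Z)^× is cyclic of order 46, the number of elements of order d is φ(d) when d | 46 and 0 otherwise.
46 = 2 · 23 divides 46, and φ(46) = 22.

22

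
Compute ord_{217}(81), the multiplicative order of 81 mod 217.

15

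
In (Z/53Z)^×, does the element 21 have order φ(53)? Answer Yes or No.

φ(53) = 53 − 1 = 52 = 2^2 · 13.
21 is a primitive root mod 53 iff 21^(φ(53)/q) ≢ 1 for every prime q | φ(53), i.e. q ∈ {2, 13}.
21^26 ≡ 52 (mod 53)  [q = 2: ≢ 1 ✓]
21^4 ≡ 24 (mod 53)  [q = 13: ≢ 1 ✓]
None equal 1, so ord_53(21) = 52: 21 is a primitive root.

Yes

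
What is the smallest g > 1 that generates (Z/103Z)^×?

5

φ(103) = 103 − 1 = 102 = 2 · 3 · 17.
g is a primitive root iff g^(102/q) ≢ 1 (mod 103) for each prime q ∈ {2, 3, 17}.
g = 2: 2^51 ≡ 1 — hits 1, so not a primitive root.
g = 3: 3^51 ≡ 102; 3^34 ≡ 1 — hits 1, so not a primitive root.
g = 4: 4^51 ≡ 1 — hits 1, so not a primitive root.
g = 5: 5^51 ≡ 102; 5^34 ≡ 56; 5^6 ≡ 72 — none is 1, so 5 is a primitive root.
So 5 is the smallest generator of (Z/103Z)^×.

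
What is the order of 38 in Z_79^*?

The order of 38 must divide φ(79) = 79 − 1 = 78 = 2 · 3 · 13.
Divisors of 78: 1, 2, 3, 6, 13, 26, 39, 78.
Evaluate successive powers at the divisors of 78:
38^1 ≡ 38
38^2 ≡ 22
38^3 ≡ 46
38^6 ≡ 62
38^13 ≡ 1
The smallest such exponent is 13, so the order of 38 is 13.

13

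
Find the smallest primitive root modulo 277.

5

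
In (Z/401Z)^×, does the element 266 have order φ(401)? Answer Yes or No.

Yes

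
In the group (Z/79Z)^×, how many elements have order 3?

2

φ(79) = 79 − 1 = 78 = 2 · 3 · 13.
(Z/79Z)^× is cyclic (|G| = 78); a cyclic group of order m has exactly φ(d) elements of each order d | m, and none otherwise.
3 | 78, and φ(3) = 3 − 1 = 2.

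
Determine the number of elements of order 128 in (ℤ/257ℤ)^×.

φ(257) = 257 − 1 = 256 = 2^8.
Since (Z/257Z)^× is cyclic of order 256, the number of elements of order d is φ(d) when d | 256 and 0 otherwise.
128 = 2^7 divides 256, and φ(128) = 64.

64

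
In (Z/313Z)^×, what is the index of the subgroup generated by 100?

2

Since 100 ∈ (Z/313Z)^×, its order divides φ(313) = 313 − 1 = 312 = 2^3 · 3 · 13.
Divisors of 312: 1, 2, 3, 4, 6, 8, 12, 13, 24, 26, 39, 52, 78, 104, 156, 312.
Check 100^d mod 313 for each divisor in increasing order:
100^1 ≡ 100 (mod 313)
100^2 ≡ 297 (mod 313)
100^3 ≡ 278 (mod 313)
100^4 ≡ 256 (mod 313)
100^6 ≡ 286 (mod 313)
100^8 ≡ 119 (mod 313)
100^12 ≡ 103 (mod 313)
100^13 ≡ 284 (mod 313)
100^24 ≡ 280 (mod 313)
100^26 ≡ 215 (mod 313)
100^39 ≡ 25 (mod 313)
100^52 ≡ 214 (mod 313)
100^78 ≡ 312 (mod 313)
100^104 ≡ 98 (mod 313)
100^156 ≡ 1 (mod 313) ✓
So ord_313(100) = 156, hence |⟨100⟩| = 156.
The index is φ(313) / ord(100) = 312 / 156 = 2.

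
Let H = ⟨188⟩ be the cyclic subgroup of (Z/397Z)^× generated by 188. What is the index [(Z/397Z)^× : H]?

Since 188 ∈ (Z/397Z)^×, its order divides φ(397) = 397 − 1 = 396 = 2^2 · 3^2 · 11.
Divisors of 396: 1, 2, 3, 4, 6, 9, 11, 12, 18, 22, 33, 36, 44, 66, 99, 132, 198, 396.
Evaluate successive powers at the divisors of 396:
188^1 ≡ 188 (mod 397)
188^2 ≡ 11 (mod 397)
188^3 ≡ 83 (mod 397)
188^4 ≡ 121 (mod 397)
188^6 ≡ 140 (mod 397)
188^9 ≡ 107 (mod 397)
188^11 ≡ 383 (mod 397)
188^12 ≡ 147 (mod 397)
188^18 ≡ 333 (mod 397)
188^22 ≡ 196 (mod 397)
188^33 ≡ 35 (mod 397)
188^36 ≡ 126 (mod 397)
188^44 ≡ 304 (mod 397)
188^66 ≡ 34 (mod 397)
188^99 ≡ 396 (mod 397)
188^132 ≡ 362 (mod 397)
188^198 ≡ 1 (mod 397) ✓
The order of 188 is 198, so the subgroup it generates has 198 elements.
Index = |(Z/397Z)^×| / |⟨188⟩| = 396 / 198 = 2.

2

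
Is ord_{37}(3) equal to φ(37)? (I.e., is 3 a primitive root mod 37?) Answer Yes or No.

No

φ(37) = 37 − 1 = 36 = 2^2 · 3^2.
An element g generates (Z/37Z)^× iff g^(36/q) ≢ 1 (mod 37) for each prime q ∈ {2, 3}.
3^18 ≡ 1 (mod 37)  [q = 2: ≡ 1 ✗]
3^12 ≡ 10 (mod 37)  [q = 3: ≢ 1 ✓]
Since 3^18 ≡ 1, the order of 3 divides 18 < 36, so 3 is not a primitive root.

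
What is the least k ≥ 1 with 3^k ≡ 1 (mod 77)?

30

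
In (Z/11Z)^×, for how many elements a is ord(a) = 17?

0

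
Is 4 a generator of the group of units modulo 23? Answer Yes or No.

φ(23) = 23 − 1 = 22 = 2 · 11.
An element g generates (Z/23Z)^× iff g^(22/q) ≢ 1 (mod 23) for each prime q ∈ {2, 11}.
4^11 ≡ 1 (mod 23)  [q = 2: ≡ 1 ✗]
4^2 ≡ 16 (mod 23)  [q = 11: ≢ 1 ✓]
The check at q = 2 fails, so 4 generates a proper subgroup.

No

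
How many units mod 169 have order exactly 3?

φ(169) = φ(13^2) = 13·(13−1) = 156 = 2^2 · 3 · 13.
(Z/169Z)^× is cyclic (|G| = 156); a cyclic group of order m has exactly φ(d) elements of each order d | m, and none otherwise.
3 | 156, and φ(3) = 3 − 1 = 2.

2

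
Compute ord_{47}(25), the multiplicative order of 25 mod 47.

By Lagrange's theorem, ord_47(25) divides φ(47) = 47 − 1 = 46 = 2 · 23.
Divisors of 46: 1, 2, 23, 46.
Compute 25^d (mod 47) for the divisors d until we hit 1:
25^1 ≡ 25
25^2 ≡ 14
25^23 ≡ 1
Therefore the multiplicative order of 25 modulo 47 is 23.

23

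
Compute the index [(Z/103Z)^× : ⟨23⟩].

6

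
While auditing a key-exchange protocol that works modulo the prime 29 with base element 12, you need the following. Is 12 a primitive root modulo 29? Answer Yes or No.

No

φ(29) = 29 − 1 = 28 = 2^2 · 7.
12 is a primitive root mod 29 iff 12^(φ(29)/q) ≢ 1 for every prime q | φ(29), i.e. q ∈ {2, 7}.
12^14 ≡ 28 (mod 29)  [q = 2: ≢ 1 ✓]
12^4 ≡ 1 (mod 29)  [q = 7: ≡ 1 ✗]
Since 12^4 ≡ 1, the order of 12 divides 4 < 28, so 12 is not a primitive root.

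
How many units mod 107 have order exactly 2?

φ(107) = 107 − 1 = 106 = 2 · 53.
(Z/107Z)^× is cyclic (|G| = 106); a cyclic group of order m has exactly φ(d) elements of each order d | m, and none otherwise.
2 | 106, and φ(2) = 2 − 1 = 1.

1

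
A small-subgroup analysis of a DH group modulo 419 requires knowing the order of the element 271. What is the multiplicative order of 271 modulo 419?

418

By Lagrange's theorem, ord_419(271) divides φ(419) = 419 − 1 = 418 = 2 · 11 · 19.
Divisors of 418: 1, 2, 11, 19, 22, 38, 209, 418.
Test each divisor d:
271^1 ≡ 271
271^2 ≡ 116
271^11 ≡ 204
271^19 ≡ 317
271^22 ≡ 135
271^38 ≡ 348
271^209 ≡ 418
271^418 ≡ 1
Therefore the multiplicative order of 271 modulo 419 is 418.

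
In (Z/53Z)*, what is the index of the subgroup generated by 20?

The order of 20 must divide φ(53) = 53 − 1 = 52 = 2^2 · 13.
Divisors of 52: 1, 2, 4, 13, 26, 52.
Evaluate successive powers at the divisors of 52:
20^1 ≡ 20
20^2 ≡ 29
20^4 ≡ 46
20^13 ≡ 30
20^26 ≡ 52
20^52 ≡ 1
So ord_53(20) = 52, hence |⟨20⟩| = 52.
The index is φ(53) / ord(20) = 52 / 52 = 1.

1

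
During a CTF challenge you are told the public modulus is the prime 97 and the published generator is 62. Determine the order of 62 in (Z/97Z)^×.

6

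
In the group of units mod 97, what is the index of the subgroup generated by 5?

1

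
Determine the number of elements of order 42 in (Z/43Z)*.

12

φ(43) = 43 − 1 = 42 = 2 · 3 · 7.
Since (Z/43Z)^× is cyclic of order 42, the number of elements of order d is φ(d) when d | 42 and 0 otherwise.
42 = 2 · 3 · 7 divides 42, and φ(42) = 12.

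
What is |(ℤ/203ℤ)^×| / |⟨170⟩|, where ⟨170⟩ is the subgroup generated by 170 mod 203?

8

By Lagrange's theorem, ord_203(170) divides φ(203) = φ(7·29) = (7−1)·(29−1) = 6·28 = 168 = 2^3 · 3 · 7.
Divisors of 168: 1, 2, 3, 4, 6, 7, 8, 12, 14, 21, 24, 28, 42, 56, 84, 168.
Evaluate successive powers at the divisors of 168:
170^1 ≡ 170 (mod 203)
170^2 ≡ 74 (mod 203)
170^3 ≡ 197 (mod 203)
170^4 ≡ 198 (mod 203)
170^6 ≡ 36 (mod 203)
170^7 ≡ 30 (mod 203)
170^8 ≡ 25 (mod 203)
170^12 ≡ 78 (mod 203)
170^14 ≡ 88 (mod 203)
170^21 ≡ 1 (mod 203) ✓
Thus |⟨170⟩| = ord(170) = 21.
The index is φ(203) / ord(170) = 168 / 21 = 8.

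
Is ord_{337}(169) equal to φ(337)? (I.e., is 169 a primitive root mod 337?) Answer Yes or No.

φ(337) = 337 − 1 = 336 = 2^4 · 3 · 7.
It suffices to check that the order of 169 is not a proper divisor of 336: compute 169^(336/q) for q ∈ {2, 3, 7}.
169^168 ≡ 1 (mod 337)  [q = 2: ≡ 1 ✗]
169^112 ≡ 208 (mod 337)  [q = 3: ≢ 1 ✓]
169^48 ≡ 79 (mod 337)  [q = 7: ≢ 1 ✓]
Since 169^168 ≡ 1, the order of 169 divides 168 < 336, so 169 is not a primitive root.

No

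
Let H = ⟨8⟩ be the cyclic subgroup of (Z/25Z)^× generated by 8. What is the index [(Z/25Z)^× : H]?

1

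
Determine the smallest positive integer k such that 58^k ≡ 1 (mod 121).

55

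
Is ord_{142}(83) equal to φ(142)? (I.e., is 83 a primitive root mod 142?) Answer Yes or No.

No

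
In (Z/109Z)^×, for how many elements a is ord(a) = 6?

2

φ(109) = 109 − 1 = 108 = 2^2 · 3^3.
In a cyclic group of order 108, there are φ(d) elements of order d for each divisor d of 108, and zero for non-divisors.
6 = 2 · 3 divides 108, and φ(6) = 2.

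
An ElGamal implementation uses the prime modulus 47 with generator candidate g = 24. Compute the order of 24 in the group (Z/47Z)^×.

Since 24 ∈ (Z/47Z)^×, its order divides φ(47) = 47 − 1 = 46 = 2 · 23.
Divisors of 46: 1, 2, 23, 46.
Evaluate successive powers at the divisors of 46:
24^1 ≡ 24 (mod 47)
24^2 ≡ 12 (mod 47)
24^23 ≡ 1 (mod 47) ✓
So ord_47(24) = 23.

23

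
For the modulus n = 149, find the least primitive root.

2

φ(149) = 149 − 1 = 148 = 2^2 · 37.
g is a primitive root iff g^(148/q) ≢ 1 (mod 149) for each prime q ∈ {2, 37}.
g = 2: 2^74 ≡ 148; 2^4 ≡ 16 — none is 1, so 2 is a primitive root.
So 2 is the smallest generator of (Z/149Z)^×.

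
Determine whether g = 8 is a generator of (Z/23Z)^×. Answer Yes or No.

No

φ(23) = 23 − 1 = 22 = 2 · 11.
Test 8^(22/q) mod 23 for each prime factor q of 22:
8^11 ≡ 1 (mod 23)  [q = 2: ≡ 1 ✗]
8^2 ≡ 18 (mod 23)  [q = 11: ≢ 1 ✓]
Since 8^11 ≡ 1, the order of 8 divides 11 < 22, so 8 is not a primitive root.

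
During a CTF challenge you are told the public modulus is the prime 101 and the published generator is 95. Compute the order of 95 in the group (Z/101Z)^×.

The order of 95 must divide φ(101) = 101 − 1 = 100 = 2^2 · 5^2.
Divisors of 100: 1, 2, 4, 5, 10, 20, 25, 50, 100.
Compute 95^d (mod 101) for the divisors d until we hit 1:
95^1 ≡ 95 (mod 101)
95^2 ≡ 36 (mod 101)
95^4 ≡ 84 (mod 101)
95^5 ≡ 1 (mod 101) ✓
So ord_101(95) = 5.

5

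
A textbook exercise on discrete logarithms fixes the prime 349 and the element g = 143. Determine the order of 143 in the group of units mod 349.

The order of 143 must divide φ(349) = 349 − 1 = 348 = 2^2 · 3 · 29.
Divisors of 348: 1, 2, 3, 4, 6, 12, 29, 58, 87, 116, 174, 348.
Compute 143^d (mod 349) for the divisors d until we hit 1:
143^1 ≡ 143
143^2 ≡ 207
143^3 ≡ 285
143^4 ≡ 271
143^6 ≡ 257
143^12 ≡ 88
143^29 ≡ 226
143^58 ≡ 122
143^87 ≡ 1
Therefore the multiplicative order of 143 modulo 349 is 87.

87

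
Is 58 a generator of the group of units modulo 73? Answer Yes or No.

Yes

φ(73) = 73 − 1 = 72 = 2^3 · 3^2.
Test 58^(72/q) mod 73 for each prime factor q of 72:
58^36 ≡ 72 (mod 73)  [q = 2: ≢ 1 ✓]
58^24 ≡ 8 (mod 73)  [q = 3: ≢ 1 ✓]
All checks pass, so 58 has order 72 and is a primitive root modulo 73.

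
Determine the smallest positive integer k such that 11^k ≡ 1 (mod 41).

40

By Lagrange's theorem, ord_41(11) divides φ(41) = 41 − 1 = 40 = 2^3 · 5.
Divisors of 40: 1, 2, 4, 5, 8, 10, 20, 40.
Evaluate successive powers at the divisors of 40:
11^1 ≡ 11 (mod 41)
11^2 ≡ 39 (mod 41)
11^4 ≡ 4 (mod 41)
11^5 ≡ 3 (mod 41)
11^8 ≡ 16 (mod 41)
11^10 ≡ 9 (mod 41)
11^20 ≡ 40 (mod 41)
11^40 ≡ 1 (mod 41) ✓
So ord_41(11) = 40.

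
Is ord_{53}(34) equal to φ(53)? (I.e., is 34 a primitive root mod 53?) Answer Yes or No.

Yes

φ(53) = 53 − 1 = 52 = 2^2 · 13.
34 is a primitive root mod 53 iff 34^(φ(53)/q) ≢ 1 for every prime q | φ(53), i.e. q ∈ {2, 13}.
34^26 ≡ 52 (mod 53)  [q = 2: ≢ 1 ✓]
34^4 ≡ 47 (mod 53)  [q = 13: ≢ 1 ✓]
None equal 1, so ord_53(34) = 52: 34 is a primitive root.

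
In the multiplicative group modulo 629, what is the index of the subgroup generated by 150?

The order of 150 must divide φ(629) = φ(17·37) = (17−1)·(37−1) = 16·36 = 576 = 2^6 · 3^2.
Divisors of 576: 1, 2, 3, 4, 6, 8, 9, 12, 16, 18, 24, 32, 36, 48, 64, 72, 96, 144, 192, 288, 576.
Check 150^d mod 629 for each divisor in increasing order:
150^1 ≡ 150 (mod 629)
150^2 ≡ 485 (mod 629)
150^3 ≡ 415 (mod 629)
150^4 ≡ 608 (mod 629)
150^6 ≡ 508 (mod 629)
150^8 ≡ 441 (mod 629)
150^9 ≡ 105 (mod 629)
150^12 ≡ 174 (mod 629)
150^16 ≡ 120 (mod 629)
150^18 ≡ 332 (mod 629)
150^24 ≡ 84 (mod 629)
150^32 ≡ 562 (mod 629)
150^36 ≡ 149 (mod 629)
150^48 ≡ 137 (mod 629)
150^64 ≡ 86 (mod 629)
150^72 ≡ 186 (mod 629)
150^96 ≡ 528 (mod 629)
150^144 ≡ 1 (mod 629) ✓
The order of 150 is 144, so the subgroup it generates has 144 elements.
The index is φ(629) / ord(150) = 576 / 144 = 4.

4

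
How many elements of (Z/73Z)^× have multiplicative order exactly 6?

φ(73) = 73 − 1 = 72 = 2^3 · 3^2.
In a cyclic group of order 72, there are φ(d) elements of order d for each divisor d of 72, and zero for non-divisors.
6 = 2 · 3 divides 72, and φ(6) = 2.

2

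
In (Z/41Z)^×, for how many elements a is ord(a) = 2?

1

φ(41) = 41 − 1 = 40 = 2^3 · 5.
Since (Z/41Z)^× is cyclic of order 40, the number of elements of order d is φ(d) when d | 40 and 0 otherwise.
2 | 40, and φ(2) = 2 − 1 = 1.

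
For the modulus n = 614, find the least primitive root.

5

φ(614) = φ(2)·φ(307) = 1·306 = 306 = 2 · 3^2 · 17.
g is a primitive root iff g^(306/q) ≢ 1 (mod 614) for each prime q ∈ {2, 3, 17}.
g = 2: gcd(2, 614) = 2 > 1, not a unit — skip.
g = 3: 3^153 ≡ 613; 3^102 ≡ 1 — hits 1, so not a primitive root.
g = 4: gcd(4, 614) = 2 > 1, not a unit — skip.
g = 5: 5^153 ≡ 613; 5^102 ≡ 289; 5^18 ≡ 81 — none is 1, so 5 is a primitive root.
Hence the least primitive root of 614 is 5.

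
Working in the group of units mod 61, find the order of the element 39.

30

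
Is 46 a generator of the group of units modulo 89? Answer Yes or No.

Yes

φ(89) = 89 − 1 = 88 = 2^3 · 11.
An element g generates (Z/89Z)^× iff g^(88/q) ≢ 1 (mod 89) for each prime q ∈ {2, 11}.
46^44 ≡ 88 (mod 89)  [q = 2: ≢ 1 ✓]
46^8 ≡ 67 (mod 89)  [q = 11: ≢ 1 ✓]
Every test exponent gives a nontrivial residue, hence 46 generates the full group.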